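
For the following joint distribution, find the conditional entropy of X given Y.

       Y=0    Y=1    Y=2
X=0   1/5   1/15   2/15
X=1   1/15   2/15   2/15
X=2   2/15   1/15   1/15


H(X|Y) = Σ_y p(y) H(X|Y=y)
  p(Y=0) = 2/5, H(X|Y=0) = 1.4591
  p(Y=1) = 4/15, H(X|Y=1) = 1.5000
  p(Y=2) = 1/3, H(X|Y=2) = 1.5219
H(X|Y) = 0.4000×1.4591 + 0.2667×1.5000 + 0.3333×1.5219 = 1.4910 bits


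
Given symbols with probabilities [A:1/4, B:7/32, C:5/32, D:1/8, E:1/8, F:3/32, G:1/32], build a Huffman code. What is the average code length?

Huffman tree construction:
Combine smallest probabilities repeatedly
Resulting codes:
  A: 01 (length 2)
  B: 00 (length 2)
  C: 111 (length 3)
  D: 100 (length 3)
  E: 101 (length 3)
  F: 1101 (length 4)
  G: 1100 (length 4)
Average length = Σ p(s) × length(s) = 2.6562 bits


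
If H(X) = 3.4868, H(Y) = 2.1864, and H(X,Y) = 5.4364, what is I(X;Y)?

I(X;Y) = H(X) + H(Y) - H(X,Y)
I(X;Y) = 3.4868 + 2.1864 - 5.4364 = 0.2368 bits


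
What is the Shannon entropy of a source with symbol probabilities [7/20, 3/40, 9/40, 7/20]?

H(X) = -Σ p(x) log₂ p(x)
  -7/20 × log₂(7/20) = 0.5301
  -3/40 × log₂(3/40) = 0.2803
  -9/40 × log₂(9/40) = 0.4842
  -7/20 × log₂(7/20) = 0.5301
H(X) = 1.8247 bits


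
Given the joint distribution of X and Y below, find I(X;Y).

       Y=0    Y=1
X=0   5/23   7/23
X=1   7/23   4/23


H(X) = 0.9986, H(Y) = 0.9986, H(X,Y) = 1.9621
I(X;Y) = H(X) + H(Y) - H(X,Y) = 0.0351 bits


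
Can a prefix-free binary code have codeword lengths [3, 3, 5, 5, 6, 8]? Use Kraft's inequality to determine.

Kraft inequality: Σ 2^(-l_i) ≤ 1 for prefix-free code
Calculating: 2^(-3) + 2^(-3) + 2^(-5) + 2^(-5) + 2^(-6) + 2^(-8)
= 0.125 + 0.125 + 0.03125 + 0.03125 + 0.015625 + 0.00390625
= 0.3320
Since 0.3320 ≤ 1, prefix-free code exists


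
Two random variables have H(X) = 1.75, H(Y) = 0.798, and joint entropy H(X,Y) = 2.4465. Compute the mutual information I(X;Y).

I(X;Y) = H(X) + H(Y) - H(X,Y)
I(X;Y) = 1.75 + 0.798 - 2.4465 = 0.1015 bits


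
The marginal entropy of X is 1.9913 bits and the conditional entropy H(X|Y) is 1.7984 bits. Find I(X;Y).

I(X;Y) = H(X) - H(X|Y)
I(X;Y) = 1.9913 - 1.7984 = 0.1929 bits


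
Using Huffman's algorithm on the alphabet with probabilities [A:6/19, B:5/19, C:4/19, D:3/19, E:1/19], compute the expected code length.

Huffman tree construction:
Combine smallest probabilities repeatedly
Resulting codes:
  A: 11 (length 2)
  B: 10 (length 2)
  C: 00 (length 2)
  D: 011 (length 3)
  E: 010 (length 3)
Average length = Σ p(s) × length(s) = 2.2105 bits


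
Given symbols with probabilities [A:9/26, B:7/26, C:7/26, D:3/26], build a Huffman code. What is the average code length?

Huffman tree construction:
Combine smallest probabilities repeatedly
Resulting codes:
  A: 11 (length 2)
  B: 01 (length 2)
  C: 10 (length 2)
  D: 00 (length 2)
Average length = Σ p(s) × length(s) = 2.0000 bits


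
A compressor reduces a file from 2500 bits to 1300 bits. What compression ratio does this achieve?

Compression ratio = Original / Compressed
= 2500 / 1300 = 1.92:1


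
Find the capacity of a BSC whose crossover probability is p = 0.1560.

For BSC with error probability p:
C = 1 - H(p) where H(p) is binary entropy
H(0.1560) = -0.1560 × log₂(0.1560) - 0.8440 × log₂(0.8440)
H(p) = 0.6247
C = 1 - 0.6247 = 0.3753 bits/use


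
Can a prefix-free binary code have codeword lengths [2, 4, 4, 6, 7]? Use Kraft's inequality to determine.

Kraft inequality: Σ 2^(-l_i) ≤ 1 for prefix-free code
Calculating: 2^(-2) + 2^(-4) + 2^(-4) + 2^(-6) + 2^(-7)
= 0.25 + 0.0625 + 0.0625 + 0.015625 + 0.0078125
= 0.3984
Since 0.3984 ≤ 1, prefix-free code exists


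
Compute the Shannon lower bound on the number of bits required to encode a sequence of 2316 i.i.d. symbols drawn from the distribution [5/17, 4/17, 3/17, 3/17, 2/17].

Entropy H = 2.2569 bits/symbol
Minimum bits = H × n = 2.2569 × 2316
= 5227.00 bits


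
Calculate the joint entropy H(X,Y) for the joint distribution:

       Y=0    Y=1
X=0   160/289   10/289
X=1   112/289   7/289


H(X,Y) = -Σ p(x,y) log₂ p(x,y)
  p(0,0)=160/289: -0.5536 × log₂(0.5536) = 0.4722
  p(0,1)=10/289: -0.0346 × log₂(0.0346) = 0.1679
  p(1,0)=112/289: -0.3875 × log₂(0.3875) = 0.5300
  p(1,1)=7/289: -0.0242 × log₂(0.0242) = 0.1300
H(X,Y) = 1.3002 bits


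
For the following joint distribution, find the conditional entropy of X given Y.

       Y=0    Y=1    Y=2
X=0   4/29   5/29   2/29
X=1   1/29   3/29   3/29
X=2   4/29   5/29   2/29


H(X|Y) = Σ_y p(y) H(X|Y=y)
  p(Y=0) = 9/29, H(X|Y=0) = 1.3921
  p(Y=1) = 13/29, H(X|Y=1) = 1.5486
  p(Y=2) = 7/29, H(X|Y=2) = 1.5567
H(X|Y) = 0.3103×1.3921 + 0.4483×1.5486 + 0.2414×1.5567 = 1.5020 bits


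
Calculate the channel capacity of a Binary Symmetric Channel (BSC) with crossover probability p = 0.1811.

For BSC with error probability p:
C = 1 - H(p) where H(p) is binary entropy
H(0.1811) = -0.1811 × log₂(0.1811) - 0.8189 × log₂(0.8189)
H(p) = 0.6825
C = 1 - 0.6825 = 0.3175 bits/use


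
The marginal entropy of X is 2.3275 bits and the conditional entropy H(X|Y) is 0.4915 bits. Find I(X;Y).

I(X;Y) = H(X) - H(X|Y)
I(X;Y) = 2.3275 - 0.4915 = 1.836 bits


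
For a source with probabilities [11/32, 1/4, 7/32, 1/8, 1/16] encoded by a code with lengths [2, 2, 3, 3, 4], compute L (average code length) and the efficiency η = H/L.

Average length L = Σ p_i × l_i = 2.4688 bits
Entropy H = 2.1342 bits
Efficiency η = H/L × 100% = 86.45%


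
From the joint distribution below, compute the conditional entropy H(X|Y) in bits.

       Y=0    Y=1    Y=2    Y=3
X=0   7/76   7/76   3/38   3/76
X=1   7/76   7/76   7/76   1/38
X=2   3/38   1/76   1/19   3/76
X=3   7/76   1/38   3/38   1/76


H(X|Y) = Σ_y p(y) H(X|Y=y)
  p(Y=0) = 27/76, H(X|Y=0) = 1.9970
  p(Y=1) = 17/76, H(X|Y=1) = 1.6579
  p(Y=2) = 23/76, H(X|Y=2) = 1.9726
  p(Y=3) = 9/76, H(X|Y=3) = 1.8911
H(X|Y) = 0.3553×1.9970 + 0.2237×1.6579 + 0.3026×1.9726 + 0.1184×1.8911 = 1.9012 bits


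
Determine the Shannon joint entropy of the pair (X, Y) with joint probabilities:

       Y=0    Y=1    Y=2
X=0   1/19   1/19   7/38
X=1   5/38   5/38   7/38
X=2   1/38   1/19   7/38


H(X,Y) = -Σ p(x,y) log₂ p(x,y)
  p(0,0)=1/19: -0.0526 × log₂(0.0526) = 0.2236
  p(0,1)=1/19: -0.0526 × log₂(0.0526) = 0.2236
  p(0,2)=7/38: -0.1842 × log₂(0.1842) = 0.4496
  p(1,0)=5/38: -0.1316 × log₂(0.1316) = 0.3850
  p(1,1)=5/38: -0.1316 × log₂(0.1316) = 0.3850
  p(1,2)=7/38: -0.1842 × log₂(0.1842) = 0.4496
  p(2,0)=1/38: -0.0263 × log₂(0.0263) = 0.1381
  p(2,1)=1/19: -0.0526 × log₂(0.0526) = 0.2236
  p(2,2)=7/38: -0.1842 × log₂(0.1842) = 0.4496
H(X,Y) = 2.9276 bits


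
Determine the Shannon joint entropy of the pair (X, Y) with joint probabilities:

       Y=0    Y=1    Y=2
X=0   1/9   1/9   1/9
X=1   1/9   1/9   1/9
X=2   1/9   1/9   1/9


H(X,Y) = -Σ p(x,y) log₂ p(x,y)
  p(0,0)=1/9: -0.1111 × log₂(0.1111) = 0.3522
  p(0,1)=1/9: -0.1111 × log₂(0.1111) = 0.3522
  p(0,2)=1/9: -0.1111 × log₂(0.1111) = 0.3522
  p(1,0)=1/9: -0.1111 × log₂(0.1111) = 0.3522
  p(1,1)=1/9: -0.1111 × log₂(0.1111) = 0.3522
  p(1,2)=1/9: -0.1111 × log₂(0.1111) = 0.3522
  p(2,0)=1/9: -0.1111 × log₂(0.1111) = 0.3522
  p(2,1)=1/9: -0.1111 × log₂(0.1111) = 0.3522
  p(2,2)=1/9: -0.1111 × log₂(0.1111) = 0.3522
H(X,Y) = 3.1699 bits


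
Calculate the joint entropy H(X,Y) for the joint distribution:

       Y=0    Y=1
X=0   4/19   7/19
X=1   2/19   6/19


H(X,Y) = -Σ p(x,y) log₂ p(x,y)
  p(0,0)=4/19: -0.2105 × log₂(0.2105) = 0.4732
  p(0,1)=7/19: -0.3684 × log₂(0.3684) = 0.5307
  p(1,0)=2/19: -0.1053 × log₂(0.1053) = 0.3419
  p(1,1)=6/19: -0.3158 × log₂(0.3158) = 0.5251
H(X,Y) = 1.8710 bits


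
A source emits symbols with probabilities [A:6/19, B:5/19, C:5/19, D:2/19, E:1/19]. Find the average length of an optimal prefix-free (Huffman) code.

Huffman tree construction:
Combine smallest probabilities repeatedly
Resulting codes:
  A: 11 (length 2)
  B: 01 (length 2)
  C: 10 (length 2)
  D: 001 (length 3)
  E: 000 (length 3)
Average length = Σ p(s) × length(s) = 2.1579 bits


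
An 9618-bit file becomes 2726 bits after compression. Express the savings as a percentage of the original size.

Space savings = (1 - Compressed/Original) × 100%
= (1 - 2726/9618) × 100%
= 71.66%


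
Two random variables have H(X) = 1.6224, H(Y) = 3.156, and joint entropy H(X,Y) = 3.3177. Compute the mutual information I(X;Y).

I(X;Y) = H(X) + H(Y) - H(X,Y)
I(X;Y) = 1.6224 + 3.156 - 3.3177 = 1.4607 bits


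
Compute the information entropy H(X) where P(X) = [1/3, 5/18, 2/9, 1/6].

H(X) = -Σ p(x) log₂ p(x)
  -1/3 × log₂(1/3) = 0.5283
  -5/18 × log₂(5/18) = 0.5133
  -2/9 × log₂(2/9) = 0.4822
  -1/6 × log₂(1/6) = 0.4308
H(X) = 1.9547 bits


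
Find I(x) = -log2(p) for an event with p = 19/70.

Information content I(x) = -log₂(p(x))
I = -log₂(19/70) = -log₂(0.2714)
I = 1.8814 bits


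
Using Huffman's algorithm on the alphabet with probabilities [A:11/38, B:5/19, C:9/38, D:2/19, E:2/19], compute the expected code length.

Huffman tree construction:
Combine smallest probabilities repeatedly
Resulting codes:
  A: 11 (length 2)
  B: 10 (length 2)
  C: 01 (length 2)
  D: 000 (length 3)
  E: 001 (length 3)
Average length = Σ p(s) × length(s) = 2.2105 bits


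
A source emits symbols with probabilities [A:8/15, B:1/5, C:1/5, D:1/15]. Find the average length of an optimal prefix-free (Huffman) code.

Huffman tree construction:
Combine smallest probabilities repeatedly
Resulting codes:
  A: 1 (length 1)
  B: 011 (length 3)
  C: 00 (length 2)
  D: 010 (length 3)
Average length = Σ p(s) × length(s) = 1.7333 bits


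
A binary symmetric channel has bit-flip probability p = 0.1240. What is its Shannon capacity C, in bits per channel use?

For BSC with error probability p:
C = 1 - H(p) where H(p) is binary entropy
H(0.1240) = -0.1240 × log₂(0.1240) - 0.8760 × log₂(0.8760)
H(p) = 0.5408
C = 1 - 0.5408 = 0.4592 bits/use


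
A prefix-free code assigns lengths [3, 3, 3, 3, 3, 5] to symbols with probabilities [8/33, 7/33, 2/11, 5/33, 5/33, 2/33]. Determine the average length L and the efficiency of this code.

Average length L = Σ p_i × l_i = 3.1212 bits
Entropy H = 2.4874 bits
Efficiency η = H/L × 100% = 79.69%


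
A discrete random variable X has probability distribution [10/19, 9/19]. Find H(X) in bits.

H(X) = -Σ p(x) log₂ p(x)
  -10/19 × log₂(10/19) = 0.4874
  -9/19 × log₂(9/19) = 0.5106
H(X) = 0.9980 bits


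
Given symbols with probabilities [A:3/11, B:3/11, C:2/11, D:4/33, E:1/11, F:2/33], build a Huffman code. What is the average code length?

Huffman tree construction:
Combine smallest probabilities repeatedly
Resulting codes:
  A: 01 (length 2)
  B: 10 (length 2)
  C: 00 (length 2)
  D: 110 (length 3)
  E: 1111 (length 4)
  F: 1110 (length 4)
Average length = Σ p(s) × length(s) = 2.4242 bits


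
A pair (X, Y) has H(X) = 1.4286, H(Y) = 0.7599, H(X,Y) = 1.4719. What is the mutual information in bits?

I(X;Y) = H(X) + H(Y) - H(X,Y)
I(X;Y) = 1.4286 + 0.7599 - 1.4719 = 0.7166 bits


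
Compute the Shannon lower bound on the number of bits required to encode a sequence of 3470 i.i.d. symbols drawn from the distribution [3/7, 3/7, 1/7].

Entropy H = 1.4488 bits/symbol
Minimum bits = H × n = 1.4488 × 3470
= 5027.39 bits


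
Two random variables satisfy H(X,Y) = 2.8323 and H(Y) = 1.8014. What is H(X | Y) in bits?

Chain rule: H(X,Y) = H(X|Y) + H(Y)
H(X|Y) = H(X,Y) - H(Y) = 2.8323 - 1.8014 = 1.0309 bits


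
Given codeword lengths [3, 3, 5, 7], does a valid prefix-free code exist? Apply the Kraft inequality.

Kraft inequality: Σ 2^(-l_i) ≤ 1 for prefix-free code
Calculating: 2^(-3) + 2^(-3) + 2^(-5) + 2^(-7)
= 0.125 + 0.125 + 0.03125 + 0.0078125
= 0.2891
Since 0.2891 ≤ 1, prefix-free code exists


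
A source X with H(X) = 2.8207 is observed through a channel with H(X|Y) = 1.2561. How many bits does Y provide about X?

I(X;Y) = H(X) - H(X|Y)
I(X;Y) = 2.8207 - 1.2561 = 1.5646 bits


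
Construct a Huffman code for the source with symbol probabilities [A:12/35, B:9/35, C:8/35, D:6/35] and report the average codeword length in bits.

Huffman tree construction:
Combine smallest probabilities repeatedly
Resulting codes:
  A: 11 (length 2)
  B: 10 (length 2)
  C: 01 (length 2)
  D: 00 (length 2)
Average length = Σ p(s) × length(s) = 2.0000 bits


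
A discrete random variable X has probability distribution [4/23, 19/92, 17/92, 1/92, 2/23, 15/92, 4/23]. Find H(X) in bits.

H(X) = -Σ p(x) log₂ p(x)
  -4/23 × log₂(4/23) = 0.4389
  -19/92 × log₂(19/92) = 0.4700
  -17/92 × log₂(17/92) = 0.4501
  -1/92 × log₂(1/92) = 0.0709
  -2/23 × log₂(2/23) = 0.3064
  -15/92 × log₂(15/92) = 0.4266
  -4/23 × log₂(4/23) = 0.4389
H(X) = 2.6018 bits


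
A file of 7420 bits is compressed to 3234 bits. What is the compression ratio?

Compression ratio = Original / Compressed
= 7420 / 3234 = 2.29:1


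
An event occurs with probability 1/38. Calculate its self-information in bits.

Information content I(x) = -log₂(p(x))
I = -log₂(1/38) = -log₂(0.0263)
I = 5.2479 bits


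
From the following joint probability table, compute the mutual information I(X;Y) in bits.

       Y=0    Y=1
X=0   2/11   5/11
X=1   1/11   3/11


H(X) = 0.9457, H(Y) = 0.8454, H(X,Y) = 1.7899
I(X;Y) = H(X) + H(Y) - H(X,Y) = 0.0011 bits


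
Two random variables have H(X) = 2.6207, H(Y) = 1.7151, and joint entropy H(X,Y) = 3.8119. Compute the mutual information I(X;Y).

I(X;Y) = H(X) + H(Y) - H(X,Y)
I(X;Y) = 2.6207 + 1.7151 - 3.8119 = 0.5239 bits


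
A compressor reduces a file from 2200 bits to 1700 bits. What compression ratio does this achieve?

Compression ratio = Original / Compressed
= 2200 / 1700 = 1.29:1


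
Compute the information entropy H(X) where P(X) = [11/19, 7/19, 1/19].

H(X) = -Σ p(x) log₂ p(x)
  -11/19 × log₂(11/19) = 0.4565
  -7/19 × log₂(7/19) = 0.5307
  -1/19 × log₂(1/19) = 0.2236
H(X) = 1.2108 bits


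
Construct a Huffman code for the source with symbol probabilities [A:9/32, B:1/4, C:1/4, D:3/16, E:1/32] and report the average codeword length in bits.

Huffman tree construction:
Combine smallest probabilities repeatedly
Resulting codes:
  A: 11 (length 2)
  B: 01 (length 2)
  C: 10 (length 2)
  D: 001 (length 3)
  E: 000 (length 3)
Average length = Σ p(s) × length(s) = 2.2188 bits


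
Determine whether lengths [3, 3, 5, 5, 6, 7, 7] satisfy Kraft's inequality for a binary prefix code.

Kraft inequality: Σ 2^(-l_i) ≤ 1 for prefix-free code
Calculating: 2^(-3) + 2^(-3) + 2^(-5) + 2^(-5) + 2^(-6) + 2^(-7) + 2^(-7)
= 0.125 + 0.125 + 0.03125 + 0.03125 + 0.015625 + 0.0078125 + 0.0078125
= 0.3438
Since 0.3438 ≤ 1, prefix-free code exists


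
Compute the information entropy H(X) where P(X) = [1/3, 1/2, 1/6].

H(X) = -Σ p(x) log₂ p(x)
  -1/3 × log₂(1/3) = 0.5283
  -1/2 × log₂(1/2) = 0.5000
  -1/6 × log₂(1/6) = 0.4308
H(X) = 1.4591 bits


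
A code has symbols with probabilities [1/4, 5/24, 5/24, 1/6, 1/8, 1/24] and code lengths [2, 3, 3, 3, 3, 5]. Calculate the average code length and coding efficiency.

Average length L = Σ p_i × l_i = 2.8333 bits
Entropy H = 2.4398 bits
Efficiency η = H/L × 100% = 86.11%


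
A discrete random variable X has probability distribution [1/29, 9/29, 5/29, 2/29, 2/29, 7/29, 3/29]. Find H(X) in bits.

H(X) = -Σ p(x) log₂ p(x)
  -1/29 × log₂(1/29) = 0.1675
  -9/29 × log₂(9/29) = 0.5239
  -5/29 × log₂(5/29) = 0.4373
  -2/29 × log₂(2/29) = 0.2661
  -2/29 × log₂(2/29) = 0.2661
  -7/29 × log₂(7/29) = 0.4950
  -3/29 × log₂(3/29) = 0.3386
H(X) = 2.4943 bits


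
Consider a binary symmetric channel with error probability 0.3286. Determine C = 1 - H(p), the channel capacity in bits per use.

For BSC with error probability p:
C = 1 - H(p) where H(p) is binary entropy
H(0.3286) = -0.3286 × log₂(0.3286) - 0.6714 × log₂(0.6714)
H(p) = 0.9135
C = 1 - 0.9135 = 0.0865 bits/use


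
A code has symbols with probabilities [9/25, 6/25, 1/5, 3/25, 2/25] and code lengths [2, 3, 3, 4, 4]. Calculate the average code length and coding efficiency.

Average length L = Σ p_i × l_i = 2.8400 bits
Entropy H = 2.1477 bits
Efficiency η = H/L × 100% = 75.62%


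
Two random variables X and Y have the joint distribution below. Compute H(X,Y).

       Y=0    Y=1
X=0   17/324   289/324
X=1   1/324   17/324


H(X,Y) = -Σ p(x,y) log₂ p(x,y)
  p(0,0)=17/324: -0.0525 × log₂(0.0525) = 0.2231
  p(0,1)=289/324: -0.8920 × log₂(0.8920) = 0.1471
  p(1,0)=1/324: -0.0031 × log₂(0.0031) = 0.0257
  p(1,1)=17/324: -0.0525 × log₂(0.0525) = 0.2231
H(X,Y) = 0.6191 bits


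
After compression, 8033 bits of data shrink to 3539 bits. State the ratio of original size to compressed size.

Compression ratio = Original / Compressed
= 8033 / 3539 = 2.27:1


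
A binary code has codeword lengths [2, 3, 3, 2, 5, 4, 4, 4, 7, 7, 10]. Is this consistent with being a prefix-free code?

Kraft inequality: Σ 2^(-l_i) ≤ 1 for prefix-free code
Calculating: 2^(-2) + 2^(-3) + 2^(-3) + 2^(-2) + 2^(-5) + 2^(-4) + 2^(-4) + 2^(-4) + 2^(-7) + 2^(-7) + 2^(-10)
= 0.25 + 0.125 + 0.125 + 0.25 + 0.03125 + 0.0625 + 0.0625 + 0.0625 + 0.0078125 + 0.0078125 + 0.0009765625
= 0.9854
Since 0.9854 ≤ 1, prefix-free code exists


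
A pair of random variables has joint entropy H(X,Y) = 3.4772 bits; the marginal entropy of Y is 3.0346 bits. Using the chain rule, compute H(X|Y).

Chain rule: H(X,Y) = H(X|Y) + H(Y)
H(X|Y) = H(X,Y) - H(Y) = 3.4772 - 3.0346 = 0.4426 bits


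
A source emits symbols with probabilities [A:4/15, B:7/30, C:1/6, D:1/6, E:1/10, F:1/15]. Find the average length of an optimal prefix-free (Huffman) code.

Huffman tree construction:
Combine smallest probabilities repeatedly
Resulting codes:
  A: 10 (length 2)
  B: 01 (length 2)
  C: 110 (length 3)
  D: 111 (length 3)
  E: 001 (length 3)
  F: 000 (length 3)
Average length = Σ p(s) × length(s) = 2.5000 bits


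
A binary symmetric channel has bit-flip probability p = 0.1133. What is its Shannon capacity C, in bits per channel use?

For BSC with error probability p:
C = 1 - H(p) where H(p) is binary entropy
H(0.1133) = -0.1133 × log₂(0.1133) - 0.8867 × log₂(0.8867)
H(p) = 0.5098
C = 1 - 0.5098 = 0.4902 bits/use


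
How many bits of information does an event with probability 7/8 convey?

Information content I(x) = -log₂(p(x))
I = -log₂(7/8) = -log₂(0.8750)
I = 0.1926 bits


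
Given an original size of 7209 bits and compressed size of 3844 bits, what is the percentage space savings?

Space savings = (1 - Compressed/Original) × 100%
= (1 - 3844/7209) × 100%
= 46.68%


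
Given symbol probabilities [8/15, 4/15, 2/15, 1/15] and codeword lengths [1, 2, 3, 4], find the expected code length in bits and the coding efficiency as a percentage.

Average length L = Σ p_i × l_i = 1.7333 bits
Entropy H = 1.6402 bits
Efficiency η = H/L × 100% = 94.63%


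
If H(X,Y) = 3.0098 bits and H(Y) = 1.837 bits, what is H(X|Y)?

Chain rule: H(X,Y) = H(X|Y) + H(Y)
H(X|Y) = H(X,Y) - H(Y) = 3.0098 - 1.837 = 1.1728 bits


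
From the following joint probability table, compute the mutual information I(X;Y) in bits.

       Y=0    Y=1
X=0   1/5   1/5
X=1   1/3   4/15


H(X) = 0.9710, H(Y) = 0.9968, H(X,Y) = 1.9656
I(X;Y) = H(X) + H(Y) - H(X,Y) = 0.0021 bits


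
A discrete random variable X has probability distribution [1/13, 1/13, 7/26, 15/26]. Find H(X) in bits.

H(X) = -Σ p(x) log₂ p(x)
  -1/13 × log₂(1/13) = 0.2846
  -1/13 × log₂(1/13) = 0.2846
  -7/26 × log₂(7/26) = 0.5097
  -15/26 × log₂(15/26) = 0.4578
H(X) = 1.5368 bits


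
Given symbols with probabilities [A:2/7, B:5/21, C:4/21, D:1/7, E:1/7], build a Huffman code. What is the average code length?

Huffman tree construction:
Combine smallest probabilities repeatedly
Resulting codes:
  A: 10 (length 2)
  B: 01 (length 2)
  C: 00 (length 2)
  D: 110 (length 3)
  E: 111 (length 3)
Average length = Σ p(s) × length(s) = 2.2857 bits


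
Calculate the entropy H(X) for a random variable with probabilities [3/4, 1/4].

H(X) = -Σ p(x) log₂ p(x)
  -3/4 × log₂(3/4) = 0.3113
  -1/4 × log₂(1/4) = 0.5000
H(X) = 0.8113 bits


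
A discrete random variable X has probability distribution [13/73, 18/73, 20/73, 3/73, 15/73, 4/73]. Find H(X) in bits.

H(X) = -Σ p(x) log₂ p(x)
  -13/73 × log₂(13/73) = 0.4433
  -18/73 × log₂(18/73) = 0.4981
  -20/73 × log₂(20/73) = 0.5118
  -3/73 × log₂(3/73) = 0.1892
  -15/73 × log₂(15/73) = 0.4691
  -4/73 × log₂(4/73) = 0.2296
H(X) = 2.3410 bits


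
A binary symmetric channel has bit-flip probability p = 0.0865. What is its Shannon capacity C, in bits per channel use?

For BSC with error probability p:
C = 1 - H(p) where H(p) is binary entropy
H(0.0865) = -0.0865 × log₂(0.0865) - 0.9135 × log₂(0.9135)
H(p) = 0.4247
C = 1 - 0.4247 = 0.5753 bits/use


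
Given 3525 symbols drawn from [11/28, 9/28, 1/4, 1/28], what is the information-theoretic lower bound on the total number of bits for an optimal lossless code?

Entropy H = 1.7275 bits/symbol
Minimum bits = H × n = 1.7275 × 3525
= 6089.61 bits


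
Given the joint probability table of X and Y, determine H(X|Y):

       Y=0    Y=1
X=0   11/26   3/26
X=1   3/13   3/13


H(X|Y) = Σ_y p(y) H(X|Y=y)
  p(Y=0) = 17/26, H(X|Y=0) = 0.9367
  p(Y=1) = 9/26, H(X|Y=1) = 0.9183
H(X|Y) = 0.6538×0.9367 + 0.3462×0.9183 = 0.9303 bits


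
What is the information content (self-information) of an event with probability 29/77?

Information content I(x) = -log₂(p(x))
I = -log₂(29/77) = -log₂(0.3766)
I = 1.4088 bits


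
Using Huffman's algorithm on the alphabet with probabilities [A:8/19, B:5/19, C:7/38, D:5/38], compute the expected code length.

Huffman tree construction:
Combine smallest probabilities repeatedly
Resulting codes:
  A: 0 (length 1)
  B: 10 (length 2)
  C: 111 (length 3)
  D: 110 (length 3)
Average length = Σ p(s) × length(s) = 1.8947 bits


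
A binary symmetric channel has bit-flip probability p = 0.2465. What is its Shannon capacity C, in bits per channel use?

For BSC with error probability p:
C = 1 - H(p) where H(p) is binary entropy
H(0.2465) = -0.2465 × log₂(0.2465) - 0.7535 × log₂(0.7535)
H(p) = 0.8057
C = 1 - 0.8057 = 0.1943 bits/use


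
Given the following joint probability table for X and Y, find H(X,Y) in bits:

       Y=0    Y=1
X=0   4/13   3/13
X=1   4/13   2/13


H(X,Y) = -Σ p(x,y) log₂ p(x,y)
  p(0,0)=4/13: -0.3077 × log₂(0.3077) = 0.5232
  p(0,1)=3/13: -0.2308 × log₂(0.2308) = 0.4882
  p(1,0)=4/13: -0.3077 × log₂(0.3077) = 0.5232
  p(1,1)=2/13: -0.1538 × log₂(0.1538) = 0.4155
H(X,Y) = 1.9501 bits


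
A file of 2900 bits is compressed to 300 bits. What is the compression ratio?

Compression ratio = Original / Compressed
= 2900 / 300 = 9.67:1


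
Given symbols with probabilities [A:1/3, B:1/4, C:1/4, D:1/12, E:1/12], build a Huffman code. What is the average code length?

Huffman tree construction:
Combine smallest probabilities repeatedly
Resulting codes:
  A: 11 (length 2)
  B: 01 (length 2)
  C: 10 (length 2)
  D: 000 (length 3)
  E: 001 (length 3)
Average length = Σ p(s) × length(s) = 2.1667 bits


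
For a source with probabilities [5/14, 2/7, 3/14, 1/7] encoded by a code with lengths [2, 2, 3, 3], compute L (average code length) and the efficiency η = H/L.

Average length L = Σ p_i × l_i = 2.3571 bits
Entropy H = 1.9242 bits
Efficiency η = H/L × 100% = 81.63%


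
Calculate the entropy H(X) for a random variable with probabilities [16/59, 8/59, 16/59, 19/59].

H(X) = -Σ p(x) log₂ p(x)
  -16/59 × log₂(16/59) = 0.5105
  -8/59 × log₂(8/59) = 0.3909
  -16/59 × log₂(16/59) = 0.5105
  -19/59 × log₂(19/59) = 0.5264
H(X) = 1.9384 bits


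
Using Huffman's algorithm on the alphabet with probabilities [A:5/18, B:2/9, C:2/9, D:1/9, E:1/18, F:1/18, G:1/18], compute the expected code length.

Huffman tree construction:
Combine smallest probabilities repeatedly
Resulting codes:
  A: 10 (length 2)
  B: 00 (length 2)
  C: 01 (length 2)
  D: 1111 (length 4)
  E: 1100 (length 4)
  F: 1101 (length 4)
  G: 1110 (length 4)
Average length = Σ p(s) × length(s) = 2.5556 bits


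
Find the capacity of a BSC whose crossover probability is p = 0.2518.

For BSC with error probability p:
C = 1 - H(p) where H(p) is binary entropy
H(0.2518) = -0.2518 × log₂(0.2518) - 0.7482 × log₂(0.7482)
H(p) = 0.8141
C = 1 - 0.8141 = 0.1859 bits/use


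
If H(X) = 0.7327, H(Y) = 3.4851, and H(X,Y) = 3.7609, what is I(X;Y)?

I(X;Y) = H(X) + H(Y) - H(X,Y)
I(X;Y) = 0.7327 + 3.4851 - 3.7609 = 0.4569 bits


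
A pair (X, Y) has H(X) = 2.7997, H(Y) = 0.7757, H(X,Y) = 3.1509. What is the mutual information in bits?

I(X;Y) = H(X) + H(Y) - H(X,Y)
I(X;Y) = 2.7997 + 0.7757 - 3.1509 = 0.4245 bits


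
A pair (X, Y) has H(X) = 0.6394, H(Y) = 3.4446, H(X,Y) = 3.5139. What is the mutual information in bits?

I(X;Y) = H(X) + H(Y) - H(X,Y)
I(X;Y) = 0.6394 + 3.4446 - 3.5139 = 0.5701 bits


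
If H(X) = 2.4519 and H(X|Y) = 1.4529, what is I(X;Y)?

I(X;Y) = H(X) - H(X|Y)
I(X;Y) = 2.4519 - 1.4529 = 0.999 bits


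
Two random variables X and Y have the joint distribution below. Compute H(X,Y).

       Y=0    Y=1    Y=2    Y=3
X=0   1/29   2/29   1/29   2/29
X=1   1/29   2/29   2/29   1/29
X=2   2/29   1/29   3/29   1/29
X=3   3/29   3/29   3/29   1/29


H(X,Y) = -Σ p(x,y) log₂ p(x,y)
  p(0,0)=1/29: -0.0345 × log₂(0.0345) = 0.1675
  p(0,1)=2/29: -0.0690 × log₂(0.0690) = 0.2661
  p(0,2)=1/29: -0.0345 × log₂(0.0345) = 0.1675
  p(0,3)=2/29: -0.0690 × log₂(0.0690) = 0.2661
  p(1,0)=1/29: -0.0345 × log₂(0.0345) = 0.1675
  p(1,1)=2/29: -0.0690 × log₂(0.0690) = 0.2661
  p(1,2)=2/29: -0.0690 × log₂(0.0690) = 0.2661
  p(1,3)=1/29: -0.0345 × log₂(0.0345) = 0.1675
  p(2,0)=2/29: -0.0690 × log₂(0.0690) = 0.2661
  p(2,1)=1/29: -0.0345 × log₂(0.0345) = 0.1675
  p(2,2)=3/29: -0.1034 × log₂(0.1034) = 0.3386
  p(2,3)=1/29: -0.0345 × log₂(0.0345) = 0.1675
  p(3,0)=3/29: -0.1034 × log₂(0.1034) = 0.3386
  p(3,1)=3/29: -0.1034 × log₂(0.1034) = 0.3386
  p(3,2)=3/29: -0.1034 × log₂(0.1034) = 0.3386
  p(3,3)=1/29: -0.0345 × log₂(0.0345) = 0.1675
H(X,Y) = 3.8573 bits


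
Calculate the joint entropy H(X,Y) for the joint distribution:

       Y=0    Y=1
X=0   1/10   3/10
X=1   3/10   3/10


H(X,Y) = -Σ p(x,y) log₂ p(x,y)
  p(0,0)=1/10: -0.1000 × log₂(0.1000) = 0.3322
  p(0,1)=3/10: -0.3000 × log₂(0.3000) = 0.5211
  p(1,0)=3/10: -0.3000 × log₂(0.3000) = 0.5211
  p(1,1)=3/10: -0.3000 × log₂(0.3000) = 0.5211
H(X,Y) = 1.8955 bits


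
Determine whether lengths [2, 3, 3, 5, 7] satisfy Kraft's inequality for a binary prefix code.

Kraft inequality: Σ 2^(-l_i) ≤ 1 for prefix-free code
Calculating: 2^(-2) + 2^(-3) + 2^(-3) + 2^(-5) + 2^(-7)
= 0.25 + 0.125 + 0.125 + 0.03125 + 0.0078125
= 0.5391
Since 0.5391 ≤ 1, prefix-free code exists


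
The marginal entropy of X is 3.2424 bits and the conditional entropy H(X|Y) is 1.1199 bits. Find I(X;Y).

I(X;Y) = H(X) - H(X|Y)
I(X;Y) = 3.2424 - 1.1199 = 2.1225 bits


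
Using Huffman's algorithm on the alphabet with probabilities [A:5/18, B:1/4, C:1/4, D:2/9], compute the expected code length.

Huffman tree construction:
Combine smallest probabilities repeatedly
Resulting codes:
  A: 11 (length 2)
  B: 01 (length 2)
  C: 10 (length 2)
  D: 00 (length 2)
Average length = Σ p(s) × length(s) = 2.0000 bits


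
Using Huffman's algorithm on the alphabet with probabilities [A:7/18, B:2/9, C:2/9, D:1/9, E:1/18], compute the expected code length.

Huffman tree construction:
Combine smallest probabilities repeatedly
Resulting codes:
  A: 11 (length 2)
  B: 01 (length 2)
  C: 10 (length 2)
  D: 001 (length 3)
  E: 000 (length 3)
Average length = Σ p(s) × length(s) = 2.1667 bits


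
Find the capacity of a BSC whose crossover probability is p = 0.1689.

For BSC with error probability p:
C = 1 - H(p) where H(p) is binary entropy
H(0.1689) = -0.1689 × log₂(0.1689) - 0.8311 × log₂(0.8311)
H(p) = 0.6552
C = 1 - 0.6552 = 0.3448 bits/use


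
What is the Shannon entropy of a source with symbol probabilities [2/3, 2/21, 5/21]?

H(X) = -Σ p(x) log₂ p(x)
  -2/3 × log₂(2/3) = 0.3900
  -2/21 × log₂(2/21) = 0.3231
  -5/21 × log₂(5/21) = 0.4929
H(X) = 1.2060 bits


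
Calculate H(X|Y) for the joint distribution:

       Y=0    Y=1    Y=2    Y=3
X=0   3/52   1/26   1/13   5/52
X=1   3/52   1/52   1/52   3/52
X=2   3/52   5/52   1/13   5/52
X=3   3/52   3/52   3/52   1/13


H(X|Y) = Σ_y p(y) H(X|Y=y)
  p(Y=0) = 3/13, H(X|Y=0) = 2.0000
  p(Y=1) = 11/52, H(X|Y=1) = 1.7899
  p(Y=2) = 3/13, H(X|Y=2) = 1.8554
  p(Y=3) = 17/52, H(X|Y=3) = 1.9713
H(X|Y) = 0.2308×2.0000 + 0.2115×1.7899 + 0.2308×1.8554 + 0.3269×1.9713 = 1.9128 bits


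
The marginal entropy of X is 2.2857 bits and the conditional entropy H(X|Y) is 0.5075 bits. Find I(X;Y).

I(X;Y) = H(X) - H(X|Y)
I(X;Y) = 2.2857 - 0.5075 = 1.7782 bits


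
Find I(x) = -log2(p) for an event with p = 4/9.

Information content I(x) = -log₂(p(x))
I = -log₂(4/9) = -log₂(0.4444)
I = 1.1699 bits


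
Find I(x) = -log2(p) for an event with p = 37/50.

Information content I(x) = -log₂(p(x))
I = -log₂(37/50) = -log₂(0.7400)
I = 0.4344 bits


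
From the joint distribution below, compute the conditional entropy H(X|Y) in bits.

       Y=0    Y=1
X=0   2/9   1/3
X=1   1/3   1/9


H(X|Y) = Σ_y p(y) H(X|Y=y)
  p(Y=0) = 5/9, H(X|Y=0) = 0.9710
  p(Y=1) = 4/9, H(X|Y=1) = 0.8113
H(X|Y) = 0.5556×0.9710 + 0.4444×0.8113 = 0.9000 bits


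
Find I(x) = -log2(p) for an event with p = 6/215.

Information content I(x) = -log₂(p(x))
I = -log₂(6/215) = -log₂(0.0279)
I = 5.1632 bits


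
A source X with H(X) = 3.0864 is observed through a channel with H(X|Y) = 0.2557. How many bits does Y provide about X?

I(X;Y) = H(X) - H(X|Y)
I(X;Y) = 3.0864 - 0.2557 = 2.8307 bits


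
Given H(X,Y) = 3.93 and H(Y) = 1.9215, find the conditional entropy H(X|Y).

Chain rule: H(X,Y) = H(X|Y) + H(Y)
H(X|Y) = H(X,Y) - H(Y) = 3.93 - 1.9215 = 2.0085 bits


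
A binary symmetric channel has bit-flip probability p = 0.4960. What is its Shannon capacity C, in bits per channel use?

For BSC with error probability p:
C = 1 - H(p) where H(p) is binary entropy
H(0.4960) = -0.4960 × log₂(0.4960) - 0.5040 × log₂(0.5040)
H(p) = 1.0000
C = 1 - 1.0000 = 0.0000 bits/use


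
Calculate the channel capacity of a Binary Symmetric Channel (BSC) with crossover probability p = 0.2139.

For BSC with error probability p:
C = 1 - H(p) where H(p) is binary entropy
H(0.2139) = -0.2139 × log₂(0.2139) - 0.7861 × log₂(0.7861)
H(p) = 0.7489
C = 1 - 0.7489 = 0.2511 bits/use


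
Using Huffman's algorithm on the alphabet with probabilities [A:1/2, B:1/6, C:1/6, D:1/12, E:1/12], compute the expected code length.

Huffman tree construction:
Combine smallest probabilities repeatedly
Resulting codes:
  A: 0 (length 1)
  B: 110 (length 3)
  C: 111 (length 3)
  D: 100 (length 3)
  E: 101 (length 3)
Average length = Σ p(s) × length(s) = 2.0000 bits


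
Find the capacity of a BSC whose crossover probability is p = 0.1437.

For BSC with error probability p:
C = 1 - H(p) where H(p) is binary entropy
H(0.1437) = -0.1437 × log₂(0.1437) - 0.8563 × log₂(0.8563)
H(p) = 0.5938
C = 1 - 0.5938 = 0.4062 bits/use


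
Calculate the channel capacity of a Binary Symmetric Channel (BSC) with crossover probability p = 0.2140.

For BSC with error probability p:
C = 1 - H(p) where H(p) is binary entropy
H(0.2140) = -0.2140 × log₂(0.2140) - 0.7860 × log₂(0.7860)
H(p) = 0.7491
C = 1 - 0.7491 = 0.2509 bits/use


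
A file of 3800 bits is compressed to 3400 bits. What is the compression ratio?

Compression ratio = Original / Compressed
= 3800 / 3400 = 1.12:1


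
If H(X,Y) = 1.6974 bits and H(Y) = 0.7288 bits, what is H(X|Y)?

Chain rule: H(X,Y) = H(X|Y) + H(Y)
H(X|Y) = H(X,Y) - H(Y) = 1.6974 - 0.7288 = 0.9686 bits


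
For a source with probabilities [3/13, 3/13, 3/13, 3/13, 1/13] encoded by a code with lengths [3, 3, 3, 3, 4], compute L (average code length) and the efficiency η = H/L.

Average length L = Σ p_i × l_i = 3.0769 bits
Entropy H = 2.2374 bits
Efficiency η = H/L × 100% = 72.72%


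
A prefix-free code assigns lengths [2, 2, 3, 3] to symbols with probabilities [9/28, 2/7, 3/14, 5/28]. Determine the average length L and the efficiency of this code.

Average length L = Σ p_i × l_i = 2.3929 bits
Entropy H = 1.9628 bits
Efficiency η = H/L × 100% = 82.03%


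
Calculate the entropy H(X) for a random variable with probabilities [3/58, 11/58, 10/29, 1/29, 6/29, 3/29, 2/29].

H(X) = -Σ p(x) log₂ p(x)
  -3/58 × log₂(3/58) = 0.2210
  -11/58 × log₂(11/58) = 0.4549
  -10/29 × log₂(10/29) = 0.5297
  -1/29 × log₂(1/29) = 0.1675
  -6/29 × log₂(6/29) = 0.4703
  -3/29 × log₂(3/29) = 0.3386
  -2/29 × log₂(2/29) = 0.2661
H(X) = 2.4480 bits


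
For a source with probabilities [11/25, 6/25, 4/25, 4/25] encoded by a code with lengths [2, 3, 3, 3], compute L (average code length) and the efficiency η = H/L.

Average length L = Σ p_i × l_i = 2.5600 bits
Entropy H = 1.8613 bits
Efficiency η = H/L × 100% = 72.71%


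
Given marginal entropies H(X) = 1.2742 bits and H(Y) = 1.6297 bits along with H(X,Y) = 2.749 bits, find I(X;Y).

I(X;Y) = H(X) + H(Y) - H(X,Y)
I(X;Y) = 1.2742 + 1.6297 - 2.749 = 0.1549 bits


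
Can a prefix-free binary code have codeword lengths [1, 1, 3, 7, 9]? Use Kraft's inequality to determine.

Kraft inequality: Σ 2^(-l_i) ≤ 1 for prefix-free code
Calculating: 2^(-1) + 2^(-1) + 2^(-3) + 2^(-7) + 2^(-9)
= 0.5 + 0.5 + 0.125 + 0.0078125 + 0.001953125
= 1.1348
Since 1.1348 > 1, prefix-free code does not exist


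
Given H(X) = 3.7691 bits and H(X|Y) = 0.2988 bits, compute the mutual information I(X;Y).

I(X;Y) = H(X) - H(X|Y)
I(X;Y) = 3.7691 - 0.2988 = 3.4703 bits


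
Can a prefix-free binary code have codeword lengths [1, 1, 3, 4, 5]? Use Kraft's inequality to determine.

Kraft inequality: Σ 2^(-l_i) ≤ 1 for prefix-free code
Calculating: 2^(-1) + 2^(-1) + 2^(-3) + 2^(-4) + 2^(-5)
= 0.5 + 0.5 + 0.125 + 0.0625 + 0.03125
= 1.2188
Since 1.2188 > 1, prefix-free code does not exist


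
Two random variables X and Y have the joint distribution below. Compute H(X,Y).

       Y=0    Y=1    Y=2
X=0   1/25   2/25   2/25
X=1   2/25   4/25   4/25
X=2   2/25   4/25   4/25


H(X,Y) = -Σ p(x,y) log₂ p(x,y)
  p(0,0)=1/25: -0.0400 × log₂(0.0400) = 0.1858
  p(0,1)=2/25: -0.0800 × log₂(0.0800) = 0.2915
  p(0,2)=2/25: -0.0800 × log₂(0.0800) = 0.2915
  p(1,0)=2/25: -0.0800 × log₂(0.0800) = 0.2915
  p(1,1)=4/25: -0.1600 × log₂(0.1600) = 0.4230
  p(1,2)=4/25: -0.1600 × log₂(0.1600) = 0.4230
  p(2,0)=2/25: -0.0800 × log₂(0.0800) = 0.2915
  p(2,1)=4/25: -0.1600 × log₂(0.1600) = 0.4230
  p(2,2)=4/25: -0.1600 × log₂(0.1600) = 0.4230
H(X,Y) = 3.0439 bits


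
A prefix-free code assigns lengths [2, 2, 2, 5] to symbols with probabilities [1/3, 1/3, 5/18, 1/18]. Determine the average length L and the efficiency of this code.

Average length L = Σ p_i × l_i = 2.1667 bits
Entropy H = 1.8016 bits
Efficiency η = H/L × 100% = 83.15%


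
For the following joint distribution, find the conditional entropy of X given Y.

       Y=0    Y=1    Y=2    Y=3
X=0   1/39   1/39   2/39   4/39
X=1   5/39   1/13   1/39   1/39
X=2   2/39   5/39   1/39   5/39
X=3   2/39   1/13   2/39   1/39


H(X|Y) = Σ_y p(y) H(X|Y=y)
  p(Y=0) = 10/39, H(X|Y=0) = 1.7610
  p(Y=1) = 4/13, H(X|Y=1) = 1.8250
  p(Y=2) = 2/13, H(X|Y=2) = 1.9183
  p(Y=3) = 11/39, H(X|Y=3) = 1.6767
H(X|Y) = 0.2564×1.7610 + 0.3077×1.8250 + 0.1538×1.9183 + 0.2821×1.6767 = 1.7811 bits


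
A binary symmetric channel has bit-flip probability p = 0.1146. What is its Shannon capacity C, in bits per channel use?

For BSC with error probability p:
C = 1 - H(p) where H(p) is binary entropy
H(0.1146) = -0.1146 × log₂(0.1146) - 0.8854 × log₂(0.8854)
H(p) = 0.5136
C = 1 - 0.5136 = 0.4864 bits/use


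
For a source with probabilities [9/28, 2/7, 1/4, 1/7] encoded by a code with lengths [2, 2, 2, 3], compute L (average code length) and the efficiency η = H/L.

Average length L = Σ p_i × l_i = 2.1429 bits
Entropy H = 1.9438 bits
Efficiency η = H/L × 100% = 90.71%


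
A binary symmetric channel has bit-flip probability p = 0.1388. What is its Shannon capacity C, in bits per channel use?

For BSC with error probability p:
C = 1 - H(p) where H(p) is binary entropy
H(0.1388) = -0.1388 × log₂(0.1388) - 0.8612 × log₂(0.8612)
H(p) = 0.5811
C = 1 - 0.5811 = 0.4189 bits/use


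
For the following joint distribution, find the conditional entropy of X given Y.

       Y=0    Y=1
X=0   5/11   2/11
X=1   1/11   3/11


H(X|Y) = Σ_y p(y) H(X|Y=y)
  p(Y=0) = 6/11, H(X|Y=0) = 0.6500
  p(Y=1) = 5/11, H(X|Y=1) = 0.9710
H(X|Y) = 0.5455×0.6500 + 0.4545×0.9710 = 0.7959 bits


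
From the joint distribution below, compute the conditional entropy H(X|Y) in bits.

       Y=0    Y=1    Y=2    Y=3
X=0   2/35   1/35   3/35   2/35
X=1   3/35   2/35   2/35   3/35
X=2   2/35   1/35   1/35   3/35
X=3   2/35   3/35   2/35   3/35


H(X|Y) = Σ_y p(y) H(X|Y=y)
  p(Y=0) = 9/35, H(X|Y=0) = 1.9749
  p(Y=1) = 1/5, H(X|Y=1) = 1.8424
  p(Y=2) = 8/35, H(X|Y=2) = 1.9056
  p(Y=3) = 11/35, H(X|Y=3) = 1.9808
H(X|Y) = 0.2571×1.9749 + 0.2000×1.8424 + 0.2286×1.9056 + 0.3143×1.9808 = 1.9344 bits


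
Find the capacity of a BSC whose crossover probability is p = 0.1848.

For BSC with error probability p:
C = 1 - H(p) where H(p) is binary entropy
H(0.1848) = -0.1848 × log₂(0.1848) - 0.8152 × log₂(0.8152)
H(p) = 0.6905
C = 1 - 0.6905 = 0.3095 bits/use


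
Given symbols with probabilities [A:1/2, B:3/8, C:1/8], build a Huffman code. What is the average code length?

Huffman tree construction:
Combine smallest probabilities repeatedly
Resulting codes:
  A: 0 (length 1)
  B: 11 (length 2)
  C: 10 (length 2)
Average length = Σ p(s) × length(s) = 1.5000 bits


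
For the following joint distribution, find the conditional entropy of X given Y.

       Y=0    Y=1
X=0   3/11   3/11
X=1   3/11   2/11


H(X|Y) = Σ_y p(y) H(X|Y=y)
  p(Y=0) = 6/11, H(X|Y=0) = 1.0000
  p(Y=1) = 5/11, H(X|Y=1) = 0.9710
H(X|Y) = 0.5455×1.0000 + 0.4545×0.9710 = 0.9868 bits


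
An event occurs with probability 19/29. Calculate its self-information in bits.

Information content I(x) = -log₂(p(x))
I = -log₂(19/29) = -log₂(0.6552)
I = 0.6101 bits


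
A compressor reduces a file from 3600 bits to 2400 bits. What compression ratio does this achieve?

Compression ratio = Original / Compressed
= 3600 / 2400 = 1.50:1


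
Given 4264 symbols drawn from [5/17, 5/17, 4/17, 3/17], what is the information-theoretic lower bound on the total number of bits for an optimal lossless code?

Entropy H = 1.9713 bits/symbol
Minimum bits = H × n = 1.9713 × 4264
= 8405.77 bits


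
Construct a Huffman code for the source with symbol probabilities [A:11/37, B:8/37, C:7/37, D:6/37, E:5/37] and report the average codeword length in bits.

Huffman tree construction:
Combine smallest probabilities repeatedly
Resulting codes:
  A: 10 (length 2)
  B: 01 (length 2)
  C: 00 (length 2)
  D: 111 (length 3)
  E: 110 (length 3)
Average length = Σ p(s) × length(s) = 2.2973 bits


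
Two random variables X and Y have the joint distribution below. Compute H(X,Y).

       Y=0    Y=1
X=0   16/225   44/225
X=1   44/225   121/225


H(X,Y) = -Σ p(x,y) log₂ p(x,y)
  p(0,0)=16/225: -0.0711 × log₂(0.0711) = 0.2712
  p(0,1)=44/225: -0.1956 × log₂(0.1956) = 0.4604
  p(1,0)=44/225: -0.1956 × log₂(0.1956) = 0.4604
  p(1,1)=121/225: -0.5378 × log₂(0.5378) = 0.4813
H(X,Y) = 1.6733 bits
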